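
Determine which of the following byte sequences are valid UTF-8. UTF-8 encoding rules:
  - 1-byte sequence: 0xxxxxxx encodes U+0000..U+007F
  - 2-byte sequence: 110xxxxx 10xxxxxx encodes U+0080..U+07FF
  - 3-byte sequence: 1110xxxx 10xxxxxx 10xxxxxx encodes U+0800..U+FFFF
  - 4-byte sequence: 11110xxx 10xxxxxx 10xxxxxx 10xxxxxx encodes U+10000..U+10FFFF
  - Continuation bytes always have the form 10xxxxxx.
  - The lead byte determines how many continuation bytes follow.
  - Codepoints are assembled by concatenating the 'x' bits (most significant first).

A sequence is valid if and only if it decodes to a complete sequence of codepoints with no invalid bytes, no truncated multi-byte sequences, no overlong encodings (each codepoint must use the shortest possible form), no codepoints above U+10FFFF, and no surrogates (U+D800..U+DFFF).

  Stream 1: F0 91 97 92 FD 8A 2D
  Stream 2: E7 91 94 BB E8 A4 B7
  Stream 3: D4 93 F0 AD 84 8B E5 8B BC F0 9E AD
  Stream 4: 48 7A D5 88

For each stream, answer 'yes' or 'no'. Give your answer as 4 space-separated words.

Answer: no no no yes

Derivation:
Stream 1: error at byte offset 4. INVALID
Stream 2: error at byte offset 3. INVALID
Stream 3: error at byte offset 12. INVALID
Stream 4: decodes cleanly. VALID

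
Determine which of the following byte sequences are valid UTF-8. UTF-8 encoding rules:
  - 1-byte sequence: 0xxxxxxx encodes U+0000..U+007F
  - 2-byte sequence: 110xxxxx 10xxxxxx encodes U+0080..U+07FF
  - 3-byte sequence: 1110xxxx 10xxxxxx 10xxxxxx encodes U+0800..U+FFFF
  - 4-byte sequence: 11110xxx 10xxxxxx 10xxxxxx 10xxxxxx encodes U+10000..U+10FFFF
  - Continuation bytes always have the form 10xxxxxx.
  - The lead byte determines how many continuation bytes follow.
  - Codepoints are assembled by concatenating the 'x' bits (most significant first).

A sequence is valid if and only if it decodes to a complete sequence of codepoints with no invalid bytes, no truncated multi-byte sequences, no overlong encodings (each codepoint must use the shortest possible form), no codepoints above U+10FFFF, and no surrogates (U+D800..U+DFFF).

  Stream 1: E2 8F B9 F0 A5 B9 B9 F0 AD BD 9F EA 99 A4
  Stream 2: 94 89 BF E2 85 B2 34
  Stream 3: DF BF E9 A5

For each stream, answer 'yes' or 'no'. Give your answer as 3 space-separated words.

Stream 1: decodes cleanly. VALID
Stream 2: error at byte offset 0. INVALID
Stream 3: error at byte offset 4. INVALID

Answer: yes no no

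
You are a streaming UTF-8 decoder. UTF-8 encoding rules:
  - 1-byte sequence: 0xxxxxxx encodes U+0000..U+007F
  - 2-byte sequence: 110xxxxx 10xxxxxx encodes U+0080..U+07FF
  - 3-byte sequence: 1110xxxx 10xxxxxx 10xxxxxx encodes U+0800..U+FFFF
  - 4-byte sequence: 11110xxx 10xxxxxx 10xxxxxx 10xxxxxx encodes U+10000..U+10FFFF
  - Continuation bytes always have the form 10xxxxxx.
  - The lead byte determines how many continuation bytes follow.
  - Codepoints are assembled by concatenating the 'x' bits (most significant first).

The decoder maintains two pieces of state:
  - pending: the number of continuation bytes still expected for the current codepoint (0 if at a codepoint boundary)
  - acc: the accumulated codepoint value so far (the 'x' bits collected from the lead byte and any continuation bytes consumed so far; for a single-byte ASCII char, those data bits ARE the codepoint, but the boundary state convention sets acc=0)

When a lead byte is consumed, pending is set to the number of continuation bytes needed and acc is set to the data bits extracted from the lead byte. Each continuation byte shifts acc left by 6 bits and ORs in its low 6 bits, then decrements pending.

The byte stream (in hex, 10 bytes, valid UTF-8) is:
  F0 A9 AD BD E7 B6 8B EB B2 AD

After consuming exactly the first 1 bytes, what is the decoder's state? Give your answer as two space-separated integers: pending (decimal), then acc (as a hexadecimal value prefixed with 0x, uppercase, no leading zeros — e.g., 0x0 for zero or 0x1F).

Byte[0]=F0: 4-byte lead. pending=3, acc=0x0

Answer: 3 0x0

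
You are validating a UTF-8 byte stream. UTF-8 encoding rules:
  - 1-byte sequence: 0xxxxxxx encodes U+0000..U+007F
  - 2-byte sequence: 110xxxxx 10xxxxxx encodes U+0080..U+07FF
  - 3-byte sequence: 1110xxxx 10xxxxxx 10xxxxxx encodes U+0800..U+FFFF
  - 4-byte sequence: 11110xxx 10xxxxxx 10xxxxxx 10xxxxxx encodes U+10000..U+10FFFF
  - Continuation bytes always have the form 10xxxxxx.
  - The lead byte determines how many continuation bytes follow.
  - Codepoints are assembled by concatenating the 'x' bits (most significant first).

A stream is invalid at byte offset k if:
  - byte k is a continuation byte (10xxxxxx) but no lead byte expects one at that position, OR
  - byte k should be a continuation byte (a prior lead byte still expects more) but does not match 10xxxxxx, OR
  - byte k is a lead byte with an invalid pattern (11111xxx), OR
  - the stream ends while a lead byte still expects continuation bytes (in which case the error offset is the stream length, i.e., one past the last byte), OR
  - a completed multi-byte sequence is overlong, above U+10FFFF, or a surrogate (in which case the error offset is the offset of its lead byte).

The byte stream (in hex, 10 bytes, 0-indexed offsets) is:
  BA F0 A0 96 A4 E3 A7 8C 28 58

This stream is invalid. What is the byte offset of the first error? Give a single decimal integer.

Byte[0]=BA: INVALID lead byte (not 0xxx/110x/1110/11110)

Answer: 0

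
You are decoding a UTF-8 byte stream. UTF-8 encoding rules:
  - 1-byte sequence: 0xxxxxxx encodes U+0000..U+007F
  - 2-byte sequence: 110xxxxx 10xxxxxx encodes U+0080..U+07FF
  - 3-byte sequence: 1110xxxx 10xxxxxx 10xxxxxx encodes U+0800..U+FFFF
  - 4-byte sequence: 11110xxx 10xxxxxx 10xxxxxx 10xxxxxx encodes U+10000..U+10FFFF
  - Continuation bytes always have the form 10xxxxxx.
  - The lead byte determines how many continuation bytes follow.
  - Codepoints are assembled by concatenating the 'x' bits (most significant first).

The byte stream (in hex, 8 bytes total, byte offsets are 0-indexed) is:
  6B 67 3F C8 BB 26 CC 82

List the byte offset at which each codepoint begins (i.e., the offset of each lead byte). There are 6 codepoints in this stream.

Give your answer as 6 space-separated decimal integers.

Answer: 0 1 2 3 5 6

Derivation:
Byte[0]=6B: 1-byte ASCII. cp=U+006B
Byte[1]=67: 1-byte ASCII. cp=U+0067
Byte[2]=3F: 1-byte ASCII. cp=U+003F
Byte[3]=C8: 2-byte lead, need 1 cont bytes. acc=0x8
Byte[4]=BB: continuation. acc=(acc<<6)|0x3B=0x23B
Completed: cp=U+023B (starts at byte 3)
Byte[5]=26: 1-byte ASCII. cp=U+0026
Byte[6]=CC: 2-byte lead, need 1 cont bytes. acc=0xC
Byte[7]=82: continuation. acc=(acc<<6)|0x02=0x302
Completed: cp=U+0302 (starts at byte 6)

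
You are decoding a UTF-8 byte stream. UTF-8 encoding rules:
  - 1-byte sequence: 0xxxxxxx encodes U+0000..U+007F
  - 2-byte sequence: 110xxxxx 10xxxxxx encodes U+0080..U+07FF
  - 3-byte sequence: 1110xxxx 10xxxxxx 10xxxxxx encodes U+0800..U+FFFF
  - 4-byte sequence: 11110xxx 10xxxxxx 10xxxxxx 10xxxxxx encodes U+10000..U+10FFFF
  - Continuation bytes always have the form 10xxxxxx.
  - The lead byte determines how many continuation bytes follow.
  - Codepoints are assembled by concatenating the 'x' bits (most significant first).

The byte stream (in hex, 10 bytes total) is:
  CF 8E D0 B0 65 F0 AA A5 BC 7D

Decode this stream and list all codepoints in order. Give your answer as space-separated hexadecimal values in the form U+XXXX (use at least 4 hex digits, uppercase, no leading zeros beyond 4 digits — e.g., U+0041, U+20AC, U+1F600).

Answer: U+03CE U+0430 U+0065 U+2A97C U+007D

Derivation:
Byte[0]=CF: 2-byte lead, need 1 cont bytes. acc=0xF
Byte[1]=8E: continuation. acc=(acc<<6)|0x0E=0x3CE
Completed: cp=U+03CE (starts at byte 0)
Byte[2]=D0: 2-byte lead, need 1 cont bytes. acc=0x10
Byte[3]=B0: continuation. acc=(acc<<6)|0x30=0x430
Completed: cp=U+0430 (starts at byte 2)
Byte[4]=65: 1-byte ASCII. cp=U+0065
Byte[5]=F0: 4-byte lead, need 3 cont bytes. acc=0x0
Byte[6]=AA: continuation. acc=(acc<<6)|0x2A=0x2A
Byte[7]=A5: continuation. acc=(acc<<6)|0x25=0xAA5
Byte[8]=BC: continuation. acc=(acc<<6)|0x3C=0x2A97C
Completed: cp=U+2A97C (starts at byte 5)
Byte[9]=7D: 1-byte ASCII. cp=U+007D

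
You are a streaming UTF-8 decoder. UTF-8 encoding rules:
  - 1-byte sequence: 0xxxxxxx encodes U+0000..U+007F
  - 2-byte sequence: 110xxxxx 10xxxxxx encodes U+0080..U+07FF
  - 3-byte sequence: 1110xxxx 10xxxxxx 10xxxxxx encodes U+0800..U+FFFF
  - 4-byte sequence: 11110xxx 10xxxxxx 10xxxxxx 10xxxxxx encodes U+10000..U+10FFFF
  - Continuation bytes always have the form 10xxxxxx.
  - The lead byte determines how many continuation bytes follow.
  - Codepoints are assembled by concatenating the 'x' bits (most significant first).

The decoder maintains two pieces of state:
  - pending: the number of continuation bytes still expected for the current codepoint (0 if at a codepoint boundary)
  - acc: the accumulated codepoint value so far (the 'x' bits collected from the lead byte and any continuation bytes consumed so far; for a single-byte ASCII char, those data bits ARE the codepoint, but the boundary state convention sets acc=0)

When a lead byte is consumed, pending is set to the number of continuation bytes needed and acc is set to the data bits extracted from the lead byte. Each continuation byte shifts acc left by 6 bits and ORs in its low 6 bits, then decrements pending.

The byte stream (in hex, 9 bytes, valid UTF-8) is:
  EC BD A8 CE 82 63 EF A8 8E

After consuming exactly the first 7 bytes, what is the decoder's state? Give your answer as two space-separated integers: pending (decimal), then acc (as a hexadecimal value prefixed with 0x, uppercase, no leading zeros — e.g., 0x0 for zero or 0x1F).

Answer: 2 0xF

Derivation:
Byte[0]=EC: 3-byte lead. pending=2, acc=0xC
Byte[1]=BD: continuation. acc=(acc<<6)|0x3D=0x33D, pending=1
Byte[2]=A8: continuation. acc=(acc<<6)|0x28=0xCF68, pending=0
Byte[3]=CE: 2-byte lead. pending=1, acc=0xE
Byte[4]=82: continuation. acc=(acc<<6)|0x02=0x382, pending=0
Byte[5]=63: 1-byte. pending=0, acc=0x0
Byte[6]=EF: 3-byte lead. pending=2, acc=0xF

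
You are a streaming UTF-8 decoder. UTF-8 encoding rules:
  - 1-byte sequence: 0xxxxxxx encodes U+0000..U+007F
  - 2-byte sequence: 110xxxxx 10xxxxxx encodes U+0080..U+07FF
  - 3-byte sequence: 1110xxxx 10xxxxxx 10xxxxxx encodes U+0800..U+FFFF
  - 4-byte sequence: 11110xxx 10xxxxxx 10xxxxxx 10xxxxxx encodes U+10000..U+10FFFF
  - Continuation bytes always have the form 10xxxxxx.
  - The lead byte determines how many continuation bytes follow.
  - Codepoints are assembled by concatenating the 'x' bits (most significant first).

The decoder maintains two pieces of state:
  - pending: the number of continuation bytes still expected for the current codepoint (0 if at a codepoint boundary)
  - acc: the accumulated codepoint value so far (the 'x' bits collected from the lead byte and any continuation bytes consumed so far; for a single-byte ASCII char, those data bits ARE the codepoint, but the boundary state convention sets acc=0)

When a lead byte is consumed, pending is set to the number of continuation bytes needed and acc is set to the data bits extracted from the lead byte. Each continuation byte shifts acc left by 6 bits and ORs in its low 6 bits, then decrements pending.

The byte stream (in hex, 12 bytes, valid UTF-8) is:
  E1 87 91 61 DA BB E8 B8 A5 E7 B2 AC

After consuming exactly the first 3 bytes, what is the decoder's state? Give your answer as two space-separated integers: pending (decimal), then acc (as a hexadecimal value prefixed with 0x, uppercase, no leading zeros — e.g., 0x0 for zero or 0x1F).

Answer: 0 0x11D1

Derivation:
Byte[0]=E1: 3-byte lead. pending=2, acc=0x1
Byte[1]=87: continuation. acc=(acc<<6)|0x07=0x47, pending=1
Byte[2]=91: continuation. acc=(acc<<6)|0x11=0x11D1, pending=0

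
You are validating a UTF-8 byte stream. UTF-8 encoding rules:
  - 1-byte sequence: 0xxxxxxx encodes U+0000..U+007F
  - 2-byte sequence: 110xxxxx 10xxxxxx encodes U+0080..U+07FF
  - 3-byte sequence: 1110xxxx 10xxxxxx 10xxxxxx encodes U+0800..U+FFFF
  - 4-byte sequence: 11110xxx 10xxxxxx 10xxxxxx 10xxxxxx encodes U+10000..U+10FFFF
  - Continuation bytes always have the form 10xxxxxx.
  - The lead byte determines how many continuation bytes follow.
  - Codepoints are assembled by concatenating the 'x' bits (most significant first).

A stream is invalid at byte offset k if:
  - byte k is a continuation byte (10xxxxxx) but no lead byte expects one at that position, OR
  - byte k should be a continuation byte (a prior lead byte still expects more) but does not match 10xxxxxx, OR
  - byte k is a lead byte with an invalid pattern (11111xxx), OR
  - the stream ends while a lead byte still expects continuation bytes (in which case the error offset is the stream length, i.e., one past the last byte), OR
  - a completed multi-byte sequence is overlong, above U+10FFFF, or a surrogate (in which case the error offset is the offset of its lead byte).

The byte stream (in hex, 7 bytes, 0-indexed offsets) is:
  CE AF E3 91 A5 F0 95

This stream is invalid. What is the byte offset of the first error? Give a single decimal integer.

Byte[0]=CE: 2-byte lead, need 1 cont bytes. acc=0xE
Byte[1]=AF: continuation. acc=(acc<<6)|0x2F=0x3AF
Completed: cp=U+03AF (starts at byte 0)
Byte[2]=E3: 3-byte lead, need 2 cont bytes. acc=0x3
Byte[3]=91: continuation. acc=(acc<<6)|0x11=0xD1
Byte[4]=A5: continuation. acc=(acc<<6)|0x25=0x3465
Completed: cp=U+3465 (starts at byte 2)
Byte[5]=F0: 4-byte lead, need 3 cont bytes. acc=0x0
Byte[6]=95: continuation. acc=(acc<<6)|0x15=0x15
Byte[7]: stream ended, expected continuation. INVALID

Answer: 7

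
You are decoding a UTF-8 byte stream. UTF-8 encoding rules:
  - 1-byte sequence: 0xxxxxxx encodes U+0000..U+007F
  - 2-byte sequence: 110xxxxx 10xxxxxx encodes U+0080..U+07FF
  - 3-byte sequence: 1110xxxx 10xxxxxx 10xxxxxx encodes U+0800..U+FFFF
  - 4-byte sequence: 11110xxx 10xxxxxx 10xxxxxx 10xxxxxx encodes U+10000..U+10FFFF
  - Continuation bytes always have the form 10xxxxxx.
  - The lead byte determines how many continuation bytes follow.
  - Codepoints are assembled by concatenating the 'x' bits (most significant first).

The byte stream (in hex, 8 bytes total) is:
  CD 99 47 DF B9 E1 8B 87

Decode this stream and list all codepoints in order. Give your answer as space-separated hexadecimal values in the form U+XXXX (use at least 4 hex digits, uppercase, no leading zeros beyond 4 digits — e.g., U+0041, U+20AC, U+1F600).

Answer: U+0359 U+0047 U+07F9 U+12C7

Derivation:
Byte[0]=CD: 2-byte lead, need 1 cont bytes. acc=0xD
Byte[1]=99: continuation. acc=(acc<<6)|0x19=0x359
Completed: cp=U+0359 (starts at byte 0)
Byte[2]=47: 1-byte ASCII. cp=U+0047
Byte[3]=DF: 2-byte lead, need 1 cont bytes. acc=0x1F
Byte[4]=B9: continuation. acc=(acc<<6)|0x39=0x7F9
Completed: cp=U+07F9 (starts at byte 3)
Byte[5]=E1: 3-byte lead, need 2 cont bytes. acc=0x1
Byte[6]=8B: continuation. acc=(acc<<6)|0x0B=0x4B
Byte[7]=87: continuation. acc=(acc<<6)|0x07=0x12C7
Completed: cp=U+12C7 (starts at byte 5)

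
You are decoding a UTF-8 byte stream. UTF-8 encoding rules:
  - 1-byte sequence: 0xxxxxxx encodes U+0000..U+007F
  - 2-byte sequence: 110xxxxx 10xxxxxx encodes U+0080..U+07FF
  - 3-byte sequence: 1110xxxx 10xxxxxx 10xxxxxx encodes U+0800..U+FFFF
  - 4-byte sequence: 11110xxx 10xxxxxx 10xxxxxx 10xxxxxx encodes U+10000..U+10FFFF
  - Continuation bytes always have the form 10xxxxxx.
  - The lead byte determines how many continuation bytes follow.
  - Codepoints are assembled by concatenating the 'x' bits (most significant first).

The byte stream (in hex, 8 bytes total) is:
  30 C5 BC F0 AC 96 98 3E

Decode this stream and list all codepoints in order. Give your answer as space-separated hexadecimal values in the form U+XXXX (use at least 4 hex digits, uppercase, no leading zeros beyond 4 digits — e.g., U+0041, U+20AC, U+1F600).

Byte[0]=30: 1-byte ASCII. cp=U+0030
Byte[1]=C5: 2-byte lead, need 1 cont bytes. acc=0x5
Byte[2]=BC: continuation. acc=(acc<<6)|0x3C=0x17C
Completed: cp=U+017C (starts at byte 1)
Byte[3]=F0: 4-byte lead, need 3 cont bytes. acc=0x0
Byte[4]=AC: continuation. acc=(acc<<6)|0x2C=0x2C
Byte[5]=96: continuation. acc=(acc<<6)|0x16=0xB16
Byte[6]=98: continuation. acc=(acc<<6)|0x18=0x2C598
Completed: cp=U+2C598 (starts at byte 3)
Byte[7]=3E: 1-byte ASCII. cp=U+003E

Answer: U+0030 U+017C U+2C598 U+003E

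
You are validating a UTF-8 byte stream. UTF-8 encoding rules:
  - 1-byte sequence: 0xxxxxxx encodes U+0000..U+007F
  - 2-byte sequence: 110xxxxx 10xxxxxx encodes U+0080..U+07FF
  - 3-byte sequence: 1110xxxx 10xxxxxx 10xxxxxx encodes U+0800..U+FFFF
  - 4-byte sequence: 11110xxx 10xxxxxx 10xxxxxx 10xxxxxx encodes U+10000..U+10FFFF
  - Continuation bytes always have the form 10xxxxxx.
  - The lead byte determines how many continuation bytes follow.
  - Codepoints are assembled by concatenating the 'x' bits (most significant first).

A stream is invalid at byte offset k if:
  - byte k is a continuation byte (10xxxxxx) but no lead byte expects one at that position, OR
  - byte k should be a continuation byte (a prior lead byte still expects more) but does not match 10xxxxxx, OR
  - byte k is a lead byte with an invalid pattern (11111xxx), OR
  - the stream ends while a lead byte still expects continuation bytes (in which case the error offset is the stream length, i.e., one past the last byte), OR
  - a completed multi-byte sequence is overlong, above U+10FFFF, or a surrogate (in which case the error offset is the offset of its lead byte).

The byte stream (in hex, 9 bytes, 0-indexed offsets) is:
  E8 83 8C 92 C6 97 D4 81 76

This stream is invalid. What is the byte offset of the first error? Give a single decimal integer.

Byte[0]=E8: 3-byte lead, need 2 cont bytes. acc=0x8
Byte[1]=83: continuation. acc=(acc<<6)|0x03=0x203
Byte[2]=8C: continuation. acc=(acc<<6)|0x0C=0x80CC
Completed: cp=U+80CC (starts at byte 0)
Byte[3]=92: INVALID lead byte (not 0xxx/110x/1110/11110)

Answer: 3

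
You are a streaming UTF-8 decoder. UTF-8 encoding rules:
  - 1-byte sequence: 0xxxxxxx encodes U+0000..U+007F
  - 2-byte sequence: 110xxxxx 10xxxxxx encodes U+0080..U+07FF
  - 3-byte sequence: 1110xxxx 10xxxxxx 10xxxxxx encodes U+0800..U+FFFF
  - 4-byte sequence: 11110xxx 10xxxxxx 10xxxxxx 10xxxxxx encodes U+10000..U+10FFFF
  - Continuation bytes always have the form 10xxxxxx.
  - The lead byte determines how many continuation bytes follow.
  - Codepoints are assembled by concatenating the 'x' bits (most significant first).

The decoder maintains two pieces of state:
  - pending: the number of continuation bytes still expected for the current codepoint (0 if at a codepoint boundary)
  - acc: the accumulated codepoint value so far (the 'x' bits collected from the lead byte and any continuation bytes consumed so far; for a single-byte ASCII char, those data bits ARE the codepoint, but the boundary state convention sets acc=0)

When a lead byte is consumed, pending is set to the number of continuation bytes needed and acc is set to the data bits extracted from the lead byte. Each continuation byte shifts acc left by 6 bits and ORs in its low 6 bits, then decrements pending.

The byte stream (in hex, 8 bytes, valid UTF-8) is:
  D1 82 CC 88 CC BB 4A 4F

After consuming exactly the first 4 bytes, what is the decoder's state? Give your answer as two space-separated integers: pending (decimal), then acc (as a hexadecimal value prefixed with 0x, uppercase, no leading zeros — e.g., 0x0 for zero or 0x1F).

Byte[0]=D1: 2-byte lead. pending=1, acc=0x11
Byte[1]=82: continuation. acc=(acc<<6)|0x02=0x442, pending=0
Byte[2]=CC: 2-byte lead. pending=1, acc=0xC
Byte[3]=88: continuation. acc=(acc<<6)|0x08=0x308, pending=0

Answer: 0 0x308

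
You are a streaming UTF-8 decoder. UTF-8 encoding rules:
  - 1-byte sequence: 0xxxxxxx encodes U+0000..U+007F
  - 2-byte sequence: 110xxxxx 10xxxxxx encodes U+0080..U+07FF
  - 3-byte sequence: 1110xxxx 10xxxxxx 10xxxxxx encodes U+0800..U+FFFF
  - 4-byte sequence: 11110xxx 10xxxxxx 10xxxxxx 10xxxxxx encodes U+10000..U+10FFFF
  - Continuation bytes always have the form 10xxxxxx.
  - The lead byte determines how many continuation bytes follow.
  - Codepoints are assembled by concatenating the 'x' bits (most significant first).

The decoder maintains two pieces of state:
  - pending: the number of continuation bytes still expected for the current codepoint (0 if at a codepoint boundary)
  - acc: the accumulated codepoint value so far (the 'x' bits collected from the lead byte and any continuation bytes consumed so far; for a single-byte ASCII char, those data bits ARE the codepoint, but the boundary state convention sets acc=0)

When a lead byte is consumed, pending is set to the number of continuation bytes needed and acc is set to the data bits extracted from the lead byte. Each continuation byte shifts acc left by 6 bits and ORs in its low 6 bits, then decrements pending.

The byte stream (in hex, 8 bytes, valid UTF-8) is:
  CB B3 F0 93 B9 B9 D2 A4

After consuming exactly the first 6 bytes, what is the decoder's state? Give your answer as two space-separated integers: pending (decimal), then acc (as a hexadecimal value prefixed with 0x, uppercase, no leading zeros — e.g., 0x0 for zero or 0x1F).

Answer: 0 0x13E79

Derivation:
Byte[0]=CB: 2-byte lead. pending=1, acc=0xB
Byte[1]=B3: continuation. acc=(acc<<6)|0x33=0x2F3, pending=0
Byte[2]=F0: 4-byte lead. pending=3, acc=0x0
Byte[3]=93: continuation. acc=(acc<<6)|0x13=0x13, pending=2
Byte[4]=B9: continuation. acc=(acc<<6)|0x39=0x4F9, pending=1
Byte[5]=B9: continuation. acc=(acc<<6)|0x39=0x13E79, pending=0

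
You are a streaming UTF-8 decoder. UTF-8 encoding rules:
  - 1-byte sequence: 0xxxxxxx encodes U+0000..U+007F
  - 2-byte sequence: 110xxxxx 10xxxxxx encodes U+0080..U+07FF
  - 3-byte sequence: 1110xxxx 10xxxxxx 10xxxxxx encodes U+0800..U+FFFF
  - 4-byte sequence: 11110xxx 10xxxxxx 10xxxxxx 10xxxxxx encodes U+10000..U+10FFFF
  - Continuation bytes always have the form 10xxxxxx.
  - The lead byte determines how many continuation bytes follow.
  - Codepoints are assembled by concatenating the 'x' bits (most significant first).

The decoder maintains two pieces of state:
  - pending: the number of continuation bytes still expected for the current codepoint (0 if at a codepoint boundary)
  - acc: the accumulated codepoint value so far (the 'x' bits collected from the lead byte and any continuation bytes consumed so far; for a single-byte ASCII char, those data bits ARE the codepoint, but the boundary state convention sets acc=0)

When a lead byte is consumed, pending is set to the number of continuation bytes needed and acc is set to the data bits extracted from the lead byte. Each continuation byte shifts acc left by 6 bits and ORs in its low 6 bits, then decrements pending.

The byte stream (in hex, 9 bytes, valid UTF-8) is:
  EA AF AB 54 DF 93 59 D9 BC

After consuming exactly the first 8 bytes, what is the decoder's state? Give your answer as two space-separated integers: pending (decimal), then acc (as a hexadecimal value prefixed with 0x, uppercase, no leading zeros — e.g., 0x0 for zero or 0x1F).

Byte[0]=EA: 3-byte lead. pending=2, acc=0xA
Byte[1]=AF: continuation. acc=(acc<<6)|0x2F=0x2AF, pending=1
Byte[2]=AB: continuation. acc=(acc<<6)|0x2B=0xABEB, pending=0
Byte[3]=54: 1-byte. pending=0, acc=0x0
Byte[4]=DF: 2-byte lead. pending=1, acc=0x1F
Byte[5]=93: continuation. acc=(acc<<6)|0x13=0x7D3, pending=0
Byte[6]=59: 1-byte. pending=0, acc=0x0
Byte[7]=D9: 2-byte lead. pending=1, acc=0x19

Answer: 1 0x19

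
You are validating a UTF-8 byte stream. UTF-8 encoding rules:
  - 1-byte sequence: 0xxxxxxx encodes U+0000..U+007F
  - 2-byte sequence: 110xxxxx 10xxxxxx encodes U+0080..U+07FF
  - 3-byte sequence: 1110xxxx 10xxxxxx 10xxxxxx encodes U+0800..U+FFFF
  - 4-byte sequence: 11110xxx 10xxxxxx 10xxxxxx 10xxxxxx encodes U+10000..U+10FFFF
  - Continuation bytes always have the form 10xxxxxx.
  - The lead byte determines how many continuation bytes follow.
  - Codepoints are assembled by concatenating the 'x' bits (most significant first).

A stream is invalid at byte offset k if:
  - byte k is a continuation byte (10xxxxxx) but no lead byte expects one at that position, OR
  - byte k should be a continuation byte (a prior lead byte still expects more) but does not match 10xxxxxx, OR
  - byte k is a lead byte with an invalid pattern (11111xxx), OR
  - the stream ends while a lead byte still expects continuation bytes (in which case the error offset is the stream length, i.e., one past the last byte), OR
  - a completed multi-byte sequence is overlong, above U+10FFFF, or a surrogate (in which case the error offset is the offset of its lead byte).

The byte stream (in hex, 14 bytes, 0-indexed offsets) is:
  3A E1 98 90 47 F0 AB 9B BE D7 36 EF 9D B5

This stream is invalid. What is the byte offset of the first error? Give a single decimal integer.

Byte[0]=3A: 1-byte ASCII. cp=U+003A
Byte[1]=E1: 3-byte lead, need 2 cont bytes. acc=0x1
Byte[2]=98: continuation. acc=(acc<<6)|0x18=0x58
Byte[3]=90: continuation. acc=(acc<<6)|0x10=0x1610
Completed: cp=U+1610 (starts at byte 1)
Byte[4]=47: 1-byte ASCII. cp=U+0047
Byte[5]=F0: 4-byte lead, need 3 cont bytes. acc=0x0
Byte[6]=AB: continuation. acc=(acc<<6)|0x2B=0x2B
Byte[7]=9B: continuation. acc=(acc<<6)|0x1B=0xADB
Byte[8]=BE: continuation. acc=(acc<<6)|0x3E=0x2B6FE
Completed: cp=U+2B6FE (starts at byte 5)
Byte[9]=D7: 2-byte lead, need 1 cont bytes. acc=0x17
Byte[10]=36: expected 10xxxxxx continuation. INVALID

Answer: 10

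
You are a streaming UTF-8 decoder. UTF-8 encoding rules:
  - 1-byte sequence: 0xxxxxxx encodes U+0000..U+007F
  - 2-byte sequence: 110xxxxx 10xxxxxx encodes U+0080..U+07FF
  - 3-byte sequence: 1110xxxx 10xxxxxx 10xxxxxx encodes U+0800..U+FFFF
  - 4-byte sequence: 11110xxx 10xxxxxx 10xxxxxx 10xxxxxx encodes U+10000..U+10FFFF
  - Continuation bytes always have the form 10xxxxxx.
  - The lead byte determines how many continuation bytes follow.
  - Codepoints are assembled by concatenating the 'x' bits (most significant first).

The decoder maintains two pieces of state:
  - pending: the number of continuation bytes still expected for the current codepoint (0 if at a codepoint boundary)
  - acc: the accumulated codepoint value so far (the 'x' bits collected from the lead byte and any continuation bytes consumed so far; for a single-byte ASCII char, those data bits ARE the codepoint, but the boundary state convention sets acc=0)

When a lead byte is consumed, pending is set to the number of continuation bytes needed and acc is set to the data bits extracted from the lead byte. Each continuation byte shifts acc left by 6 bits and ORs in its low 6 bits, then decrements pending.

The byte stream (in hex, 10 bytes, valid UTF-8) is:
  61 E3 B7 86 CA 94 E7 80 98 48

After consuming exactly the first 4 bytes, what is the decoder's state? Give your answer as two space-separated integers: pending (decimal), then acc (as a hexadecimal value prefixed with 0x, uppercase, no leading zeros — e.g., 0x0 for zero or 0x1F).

Byte[0]=61: 1-byte. pending=0, acc=0x0
Byte[1]=E3: 3-byte lead. pending=2, acc=0x3
Byte[2]=B7: continuation. acc=(acc<<6)|0x37=0xF7, pending=1
Byte[3]=86: continuation. acc=(acc<<6)|0x06=0x3DC6, pending=0

Answer: 0 0x3DC6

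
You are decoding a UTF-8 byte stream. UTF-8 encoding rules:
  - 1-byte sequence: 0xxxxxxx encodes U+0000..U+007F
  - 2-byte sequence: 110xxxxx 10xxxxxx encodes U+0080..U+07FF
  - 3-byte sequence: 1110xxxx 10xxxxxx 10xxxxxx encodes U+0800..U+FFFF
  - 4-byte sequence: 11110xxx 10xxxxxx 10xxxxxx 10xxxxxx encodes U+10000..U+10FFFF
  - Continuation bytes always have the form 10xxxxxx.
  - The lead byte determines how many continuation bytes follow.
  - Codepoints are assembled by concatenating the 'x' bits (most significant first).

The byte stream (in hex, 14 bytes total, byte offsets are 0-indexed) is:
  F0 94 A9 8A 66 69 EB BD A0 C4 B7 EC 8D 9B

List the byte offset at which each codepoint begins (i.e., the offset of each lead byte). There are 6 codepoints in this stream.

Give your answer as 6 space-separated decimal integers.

Byte[0]=F0: 4-byte lead, need 3 cont bytes. acc=0x0
Byte[1]=94: continuation. acc=(acc<<6)|0x14=0x14
Byte[2]=A9: continuation. acc=(acc<<6)|0x29=0x529
Byte[3]=8A: continuation. acc=(acc<<6)|0x0A=0x14A4A
Completed: cp=U+14A4A (starts at byte 0)
Byte[4]=66: 1-byte ASCII. cp=U+0066
Byte[5]=69: 1-byte ASCII. cp=U+0069
Byte[6]=EB: 3-byte lead, need 2 cont bytes. acc=0xB
Byte[7]=BD: continuation. acc=(acc<<6)|0x3D=0x2FD
Byte[8]=A0: continuation. acc=(acc<<6)|0x20=0xBF60
Completed: cp=U+BF60 (starts at byte 6)
Byte[9]=C4: 2-byte lead, need 1 cont bytes. acc=0x4
Byte[10]=B7: continuation. acc=(acc<<6)|0x37=0x137
Completed: cp=U+0137 (starts at byte 9)
Byte[11]=EC: 3-byte lead, need 2 cont bytes. acc=0xC
Byte[12]=8D: continuation. acc=(acc<<6)|0x0D=0x30D
Byte[13]=9B: continuation. acc=(acc<<6)|0x1B=0xC35B
Completed: cp=U+C35B (starts at byte 11)

Answer: 0 4 5 6 9 11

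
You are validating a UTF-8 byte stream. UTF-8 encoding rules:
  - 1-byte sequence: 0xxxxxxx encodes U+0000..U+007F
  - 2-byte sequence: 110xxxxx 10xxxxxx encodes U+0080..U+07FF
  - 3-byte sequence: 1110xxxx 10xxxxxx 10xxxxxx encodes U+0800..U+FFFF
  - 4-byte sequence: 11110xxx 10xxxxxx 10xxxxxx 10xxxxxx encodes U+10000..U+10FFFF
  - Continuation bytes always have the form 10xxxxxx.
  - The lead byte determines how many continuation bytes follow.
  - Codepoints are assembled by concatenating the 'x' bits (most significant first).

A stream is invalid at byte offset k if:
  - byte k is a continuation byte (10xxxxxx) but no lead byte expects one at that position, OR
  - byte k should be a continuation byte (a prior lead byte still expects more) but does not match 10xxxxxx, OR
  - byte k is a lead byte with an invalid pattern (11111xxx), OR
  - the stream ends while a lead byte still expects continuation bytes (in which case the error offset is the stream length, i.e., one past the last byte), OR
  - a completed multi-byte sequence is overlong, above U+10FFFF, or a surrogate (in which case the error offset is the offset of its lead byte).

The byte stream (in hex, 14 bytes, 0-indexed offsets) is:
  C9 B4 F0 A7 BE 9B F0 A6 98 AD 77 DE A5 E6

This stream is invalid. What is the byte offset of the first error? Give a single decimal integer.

Answer: 14

Derivation:
Byte[0]=C9: 2-byte lead, need 1 cont bytes. acc=0x9
Byte[1]=B4: continuation. acc=(acc<<6)|0x34=0x274
Completed: cp=U+0274 (starts at byte 0)
Byte[2]=F0: 4-byte lead, need 3 cont bytes. acc=0x0
Byte[3]=A7: continuation. acc=(acc<<6)|0x27=0x27
Byte[4]=BE: continuation. acc=(acc<<6)|0x3E=0x9FE
Byte[5]=9B: continuation. acc=(acc<<6)|0x1B=0x27F9B
Completed: cp=U+27F9B (starts at byte 2)
Byte[6]=F0: 4-byte lead, need 3 cont bytes. acc=0x0
Byte[7]=A6: continuation. acc=(acc<<6)|0x26=0x26
Byte[8]=98: continuation. acc=(acc<<6)|0x18=0x998
Byte[9]=AD: continuation. acc=(acc<<6)|0x2D=0x2662D
Completed: cp=U+2662D (starts at byte 6)
Byte[10]=77: 1-byte ASCII. cp=U+0077
Byte[11]=DE: 2-byte lead, need 1 cont bytes. acc=0x1E
Byte[12]=A5: continuation. acc=(acc<<6)|0x25=0x7A5
Completed: cp=U+07A5 (starts at byte 11)
Byte[13]=E6: 3-byte lead, need 2 cont bytes. acc=0x6
Byte[14]: stream ended, expected continuation. INVALID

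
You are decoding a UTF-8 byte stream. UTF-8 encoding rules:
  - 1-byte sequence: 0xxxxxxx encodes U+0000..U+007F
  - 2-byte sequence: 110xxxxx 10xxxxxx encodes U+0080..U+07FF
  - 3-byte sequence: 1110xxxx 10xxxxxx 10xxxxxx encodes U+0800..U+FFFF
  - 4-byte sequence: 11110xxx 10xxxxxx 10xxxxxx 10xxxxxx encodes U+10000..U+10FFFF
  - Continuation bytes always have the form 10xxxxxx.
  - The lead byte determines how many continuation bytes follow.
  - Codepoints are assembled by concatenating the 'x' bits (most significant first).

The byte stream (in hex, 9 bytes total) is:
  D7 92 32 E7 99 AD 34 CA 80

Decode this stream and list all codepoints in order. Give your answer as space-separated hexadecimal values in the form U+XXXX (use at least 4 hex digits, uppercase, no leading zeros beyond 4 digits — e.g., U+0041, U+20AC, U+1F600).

Byte[0]=D7: 2-byte lead, need 1 cont bytes. acc=0x17
Byte[1]=92: continuation. acc=(acc<<6)|0x12=0x5D2
Completed: cp=U+05D2 (starts at byte 0)
Byte[2]=32: 1-byte ASCII. cp=U+0032
Byte[3]=E7: 3-byte lead, need 2 cont bytes. acc=0x7
Byte[4]=99: continuation. acc=(acc<<6)|0x19=0x1D9
Byte[5]=AD: continuation. acc=(acc<<6)|0x2D=0x766D
Completed: cp=U+766D (starts at byte 3)
Byte[6]=34: 1-byte ASCII. cp=U+0034
Byte[7]=CA: 2-byte lead, need 1 cont bytes. acc=0xA
Byte[8]=80: continuation. acc=(acc<<6)|0x00=0x280
Completed: cp=U+0280 (starts at byte 7)

Answer: U+05D2 U+0032 U+766D U+0034 U+0280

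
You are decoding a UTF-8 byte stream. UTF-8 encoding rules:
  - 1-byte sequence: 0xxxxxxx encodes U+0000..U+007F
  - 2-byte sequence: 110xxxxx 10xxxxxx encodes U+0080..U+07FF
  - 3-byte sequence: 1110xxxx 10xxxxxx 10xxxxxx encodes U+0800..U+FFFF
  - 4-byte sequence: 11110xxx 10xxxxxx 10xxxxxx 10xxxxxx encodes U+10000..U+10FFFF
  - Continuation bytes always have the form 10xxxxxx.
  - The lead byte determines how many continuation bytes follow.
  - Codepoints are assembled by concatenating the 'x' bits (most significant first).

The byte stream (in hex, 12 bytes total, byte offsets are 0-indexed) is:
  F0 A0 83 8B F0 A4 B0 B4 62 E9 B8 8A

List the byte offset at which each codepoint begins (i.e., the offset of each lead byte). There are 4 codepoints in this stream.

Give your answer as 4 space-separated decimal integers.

Byte[0]=F0: 4-byte lead, need 3 cont bytes. acc=0x0
Byte[1]=A0: continuation. acc=(acc<<6)|0x20=0x20
Byte[2]=83: continuation. acc=(acc<<6)|0x03=0x803
Byte[3]=8B: continuation. acc=(acc<<6)|0x0B=0x200CB
Completed: cp=U+200CB (starts at byte 0)
Byte[4]=F0: 4-byte lead, need 3 cont bytes. acc=0x0
Byte[5]=A4: continuation. acc=(acc<<6)|0x24=0x24
Byte[6]=B0: continuation. acc=(acc<<6)|0x30=0x930
Byte[7]=B4: continuation. acc=(acc<<6)|0x34=0x24C34
Completed: cp=U+24C34 (starts at byte 4)
Byte[8]=62: 1-byte ASCII. cp=U+0062
Byte[9]=E9: 3-byte lead, need 2 cont bytes. acc=0x9
Byte[10]=B8: continuation. acc=(acc<<6)|0x38=0x278
Byte[11]=8A: continuation. acc=(acc<<6)|0x0A=0x9E0A
Completed: cp=U+9E0A (starts at byte 9)

Answer: 0 4 8 9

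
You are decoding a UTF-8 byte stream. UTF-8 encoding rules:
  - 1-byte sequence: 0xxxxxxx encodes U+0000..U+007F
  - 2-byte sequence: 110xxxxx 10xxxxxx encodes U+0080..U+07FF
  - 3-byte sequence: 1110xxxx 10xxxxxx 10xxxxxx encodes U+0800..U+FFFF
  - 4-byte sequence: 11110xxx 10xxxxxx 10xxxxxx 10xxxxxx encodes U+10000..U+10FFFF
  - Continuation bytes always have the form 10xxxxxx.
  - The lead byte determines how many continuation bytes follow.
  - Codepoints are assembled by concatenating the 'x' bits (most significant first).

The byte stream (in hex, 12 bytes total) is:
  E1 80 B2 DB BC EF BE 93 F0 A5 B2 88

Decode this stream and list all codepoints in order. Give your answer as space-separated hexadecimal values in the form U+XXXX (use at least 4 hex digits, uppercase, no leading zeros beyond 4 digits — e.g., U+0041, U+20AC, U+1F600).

Answer: U+1032 U+06FC U+FF93 U+25C88

Derivation:
Byte[0]=E1: 3-byte lead, need 2 cont bytes. acc=0x1
Byte[1]=80: continuation. acc=(acc<<6)|0x00=0x40
Byte[2]=B2: continuation. acc=(acc<<6)|0x32=0x1032
Completed: cp=U+1032 (starts at byte 0)
Byte[3]=DB: 2-byte lead, need 1 cont bytes. acc=0x1B
Byte[4]=BC: continuation. acc=(acc<<6)|0x3C=0x6FC
Completed: cp=U+06FC (starts at byte 3)
Byte[5]=EF: 3-byte lead, need 2 cont bytes. acc=0xF
Byte[6]=BE: continuation. acc=(acc<<6)|0x3E=0x3FE
Byte[7]=93: continuation. acc=(acc<<6)|0x13=0xFF93
Completed: cp=U+FF93 (starts at byte 5)
Byte[8]=F0: 4-byte lead, need 3 cont bytes. acc=0x0
Byte[9]=A5: continuation. acc=(acc<<6)|0x25=0x25
Byte[10]=B2: continuation. acc=(acc<<6)|0x32=0x972
Byte[11]=88: continuation. acc=(acc<<6)|0x08=0x25C88
Completed: cp=U+25C88 (starts at byte 8)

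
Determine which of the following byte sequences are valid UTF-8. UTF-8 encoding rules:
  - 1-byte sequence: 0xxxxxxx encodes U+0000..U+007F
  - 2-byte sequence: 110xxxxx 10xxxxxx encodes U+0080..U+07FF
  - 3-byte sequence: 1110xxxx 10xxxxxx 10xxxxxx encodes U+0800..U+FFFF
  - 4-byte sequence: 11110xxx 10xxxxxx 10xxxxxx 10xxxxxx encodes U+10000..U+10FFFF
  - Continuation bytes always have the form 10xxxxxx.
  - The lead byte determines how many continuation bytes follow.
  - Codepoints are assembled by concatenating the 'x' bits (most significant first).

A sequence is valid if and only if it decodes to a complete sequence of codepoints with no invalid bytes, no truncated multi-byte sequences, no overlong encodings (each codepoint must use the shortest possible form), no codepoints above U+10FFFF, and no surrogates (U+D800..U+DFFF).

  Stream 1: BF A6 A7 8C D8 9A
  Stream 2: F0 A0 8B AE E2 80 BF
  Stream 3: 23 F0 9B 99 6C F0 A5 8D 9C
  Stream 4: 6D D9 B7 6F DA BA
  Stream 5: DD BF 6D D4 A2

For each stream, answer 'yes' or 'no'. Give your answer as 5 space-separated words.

Stream 1: error at byte offset 0. INVALID
Stream 2: decodes cleanly. VALID
Stream 3: error at byte offset 4. INVALID
Stream 4: decodes cleanly. VALID
Stream 5: decodes cleanly. VALID

Answer: no yes no yes yes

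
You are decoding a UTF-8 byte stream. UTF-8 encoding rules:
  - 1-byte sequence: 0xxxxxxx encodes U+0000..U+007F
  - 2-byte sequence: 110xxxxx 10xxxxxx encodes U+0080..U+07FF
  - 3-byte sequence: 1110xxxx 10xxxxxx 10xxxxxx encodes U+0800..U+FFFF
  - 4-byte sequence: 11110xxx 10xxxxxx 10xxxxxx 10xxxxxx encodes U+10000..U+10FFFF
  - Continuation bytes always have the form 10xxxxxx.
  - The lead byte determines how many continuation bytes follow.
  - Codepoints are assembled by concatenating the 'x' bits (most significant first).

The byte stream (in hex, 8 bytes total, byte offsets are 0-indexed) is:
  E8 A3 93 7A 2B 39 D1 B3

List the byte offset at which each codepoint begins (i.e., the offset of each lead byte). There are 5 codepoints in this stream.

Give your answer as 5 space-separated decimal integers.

Byte[0]=E8: 3-byte lead, need 2 cont bytes. acc=0x8
Byte[1]=A3: continuation. acc=(acc<<6)|0x23=0x223
Byte[2]=93: continuation. acc=(acc<<6)|0x13=0x88D3
Completed: cp=U+88D3 (starts at byte 0)
Byte[3]=7A: 1-byte ASCII. cp=U+007A
Byte[4]=2B: 1-byte ASCII. cp=U+002B
Byte[5]=39: 1-byte ASCII. cp=U+0039
Byte[6]=D1: 2-byte lead, need 1 cont bytes. acc=0x11
Byte[7]=B3: continuation. acc=(acc<<6)|0x33=0x473
Completed: cp=U+0473 (starts at byte 6)

Answer: 0 3 4 5 6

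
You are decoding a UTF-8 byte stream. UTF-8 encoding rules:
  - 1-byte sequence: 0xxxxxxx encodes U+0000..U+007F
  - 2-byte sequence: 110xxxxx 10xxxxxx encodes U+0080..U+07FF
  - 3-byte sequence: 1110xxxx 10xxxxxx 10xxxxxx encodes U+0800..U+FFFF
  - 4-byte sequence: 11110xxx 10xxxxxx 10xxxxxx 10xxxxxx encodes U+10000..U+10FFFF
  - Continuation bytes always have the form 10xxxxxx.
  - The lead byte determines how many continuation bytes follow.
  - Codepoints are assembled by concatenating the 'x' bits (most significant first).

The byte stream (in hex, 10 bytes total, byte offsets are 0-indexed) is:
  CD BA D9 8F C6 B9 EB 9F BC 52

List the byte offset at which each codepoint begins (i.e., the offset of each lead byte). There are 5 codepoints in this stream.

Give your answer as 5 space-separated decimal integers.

Byte[0]=CD: 2-byte lead, need 1 cont bytes. acc=0xD
Byte[1]=BA: continuation. acc=(acc<<6)|0x3A=0x37A
Completed: cp=U+037A (starts at byte 0)
Byte[2]=D9: 2-byte lead, need 1 cont bytes. acc=0x19
Byte[3]=8F: continuation. acc=(acc<<6)|0x0F=0x64F
Completed: cp=U+064F (starts at byte 2)
Byte[4]=C6: 2-byte lead, need 1 cont bytes. acc=0x6
Byte[5]=B9: continuation. acc=(acc<<6)|0x39=0x1B9
Completed: cp=U+01B9 (starts at byte 4)
Byte[6]=EB: 3-byte lead, need 2 cont bytes. acc=0xB
Byte[7]=9F: continuation. acc=(acc<<6)|0x1F=0x2DF
Byte[8]=BC: continuation. acc=(acc<<6)|0x3C=0xB7FC
Completed: cp=U+B7FC (starts at byte 6)
Byte[9]=52: 1-byte ASCII. cp=U+0052

Answer: 0 2 4 6 9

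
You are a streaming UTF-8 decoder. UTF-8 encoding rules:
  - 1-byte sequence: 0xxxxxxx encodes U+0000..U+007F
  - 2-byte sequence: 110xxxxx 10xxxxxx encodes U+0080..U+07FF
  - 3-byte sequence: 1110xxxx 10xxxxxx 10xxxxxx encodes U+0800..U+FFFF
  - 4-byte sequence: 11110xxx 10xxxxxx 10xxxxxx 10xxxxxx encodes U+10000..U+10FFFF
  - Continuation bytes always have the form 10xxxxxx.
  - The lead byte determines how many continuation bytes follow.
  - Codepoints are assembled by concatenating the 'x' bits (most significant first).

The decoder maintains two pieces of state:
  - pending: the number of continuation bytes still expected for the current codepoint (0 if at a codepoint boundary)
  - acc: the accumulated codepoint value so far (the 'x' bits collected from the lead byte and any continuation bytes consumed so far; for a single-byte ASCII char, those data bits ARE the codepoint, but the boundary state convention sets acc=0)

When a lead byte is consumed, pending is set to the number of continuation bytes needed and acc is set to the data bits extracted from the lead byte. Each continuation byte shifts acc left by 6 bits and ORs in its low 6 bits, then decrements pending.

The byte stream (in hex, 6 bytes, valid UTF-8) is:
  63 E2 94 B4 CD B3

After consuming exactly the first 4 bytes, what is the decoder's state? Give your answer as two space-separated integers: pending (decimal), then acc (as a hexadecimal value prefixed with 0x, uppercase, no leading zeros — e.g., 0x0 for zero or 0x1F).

Answer: 0 0x2534

Derivation:
Byte[0]=63: 1-byte. pending=0, acc=0x0
Byte[1]=E2: 3-byte lead. pending=2, acc=0x2
Byte[2]=94: continuation. acc=(acc<<6)|0x14=0x94, pending=1
Byte[3]=B4: continuation. acc=(acc<<6)|0x34=0x2534, pending=0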